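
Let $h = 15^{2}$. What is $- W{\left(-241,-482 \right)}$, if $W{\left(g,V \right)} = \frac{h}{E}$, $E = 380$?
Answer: $- \frac{45}{76} \approx -0.5921$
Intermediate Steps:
$h = 225$
$W{\left(g,V \right)} = \frac{45}{76}$ ($W{\left(g,V \right)} = \frac{225}{380} = 225 \cdot \frac{1}{380} = \frac{45}{76}$)
$- W{\left(-241,-482 \right)} = \left(-1\right) \frac{45}{76} = - \frac{45}{76}$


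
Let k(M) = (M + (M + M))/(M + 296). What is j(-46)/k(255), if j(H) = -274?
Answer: -150974/765 ≈ -197.35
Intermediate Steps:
k(M) = 3*M/(296 + M) (k(M) = (M + 2*M)/(296 + M) = (3*M)/(296 + M) = 3*M/(296 + M))
j(-46)/k(255) = -274/(3*255/(296 + 255)) = -274/(3*255/551) = -274/(3*255*(1/551)) = -274/765/551 = -274*551/765 = -150974/765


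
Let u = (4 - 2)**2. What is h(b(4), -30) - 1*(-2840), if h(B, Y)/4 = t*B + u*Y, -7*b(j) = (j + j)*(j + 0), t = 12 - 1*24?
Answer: 18056/7 ≈ 2579.4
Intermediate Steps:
t = -12 (t = 12 - 24 = -12)
u = 4 (u = 2**2 = 4)
b(j) = -2*j**2/7 (b(j) = -(j + j)*(j + 0)/7 = -2*j*j/7 = -2*j**2/7)
h(B, Y) = -48*B + 16*Y (h(B, Y) = 4*(-12*B + 4*Y) = -48*B + 16*Y)
h(b(4), -30) - 1*(-2840) = (-(-96)*4**2/7 + 16*(-30)) - 1*(-2840) = (-(-96)*16/7 - 480) + 2840 = (-48*(-32/7) - 480) + 2840 = (1536/7 - 480) + 2840 = -1824/7 + 2840 = 18056/7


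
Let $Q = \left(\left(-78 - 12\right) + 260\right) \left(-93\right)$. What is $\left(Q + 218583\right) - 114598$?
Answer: $88175$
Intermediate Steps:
$Q = -15810$ ($Q = \left(-90 + 260\right) \left(-93\right) = 170 \left(-93\right) = -15810$)
$\left(Q + 218583\right) - 114598 = \left(-15810 + 218583\right) - 114598 = 202773 - 114598 = 88175$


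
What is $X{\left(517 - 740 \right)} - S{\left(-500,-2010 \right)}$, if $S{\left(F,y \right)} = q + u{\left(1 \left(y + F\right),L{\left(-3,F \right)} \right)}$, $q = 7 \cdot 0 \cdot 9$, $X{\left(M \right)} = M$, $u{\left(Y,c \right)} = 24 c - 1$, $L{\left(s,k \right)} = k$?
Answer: $11778$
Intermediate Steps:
$u{\left(Y,c \right)} = -1 + 24 c$
$q = 0$ ($q = 0 \cdot 9 = 0$)
$S{\left(F,y \right)} = -1 + 24 F$ ($S{\left(F,y \right)} = 0 + \left(-1 + 24 F\right) = -1 + 24 F$)
$X{\left(517 - 740 \right)} - S{\left(-500,-2010 \right)} = \left(517 - 740\right) - \left(-1 + 24 \left(-500\right)\right) = -223 - \left(-1 - 12000\right) = -223 - -12001 = -223 + 12001 = 11778$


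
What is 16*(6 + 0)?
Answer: 96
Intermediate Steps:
16*(6 + 0) = 16*6 = 96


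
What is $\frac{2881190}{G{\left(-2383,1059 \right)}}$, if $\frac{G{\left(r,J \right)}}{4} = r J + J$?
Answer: $- \frac{1440595}{5045076} \approx -0.28554$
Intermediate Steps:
$G{\left(r,J \right)} = 4 J + 4 J r$ ($G{\left(r,J \right)} = 4 \left(r J + J\right) = 4 \left(J r + J\right) = 4 \left(J + J r\right) = 4 J + 4 J r$)
$\frac{2881190}{G{\left(-2383,1059 \right)}} = \frac{2881190}{4 \cdot 1059 \left(1 - 2383\right)} = \frac{2881190}{4 \cdot 1059 \left(-2382\right)} = \frac{2881190}{-10090152} = 2881190 \left(- \frac{1}{10090152}\right) = - \frac{1440595}{5045076}$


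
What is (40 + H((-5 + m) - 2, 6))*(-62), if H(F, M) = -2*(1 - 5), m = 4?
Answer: -2976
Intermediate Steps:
H(F, M) = 8 (H(F, M) = -2*(-4) = 8)
(40 + H((-5 + m) - 2, 6))*(-62) = (40 + 8)*(-62) = 48*(-62) = -2976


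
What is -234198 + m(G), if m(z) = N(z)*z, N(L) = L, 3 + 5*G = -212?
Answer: -232349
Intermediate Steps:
G = -43 (G = -⅗ + (⅕)*(-212) = -⅗ - 212/5 = -43)
m(z) = z² (m(z) = z*z = z²)
-234198 + m(G) = -234198 + (-43)² = -234198 + 1849 = -232349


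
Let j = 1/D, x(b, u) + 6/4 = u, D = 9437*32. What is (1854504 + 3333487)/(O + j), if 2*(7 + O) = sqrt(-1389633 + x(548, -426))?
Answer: -1103935401179812576/10565293227181547 - 118278848936775424*I*sqrt(5560242)/31695879681544641 ≈ -104.49 - 8799.4*I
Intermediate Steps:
D = 301984
x(b, u) = -3/2 + u
O = -7 + I*sqrt(5560242)/4 (O = -7 + sqrt(-1389633 + (-3/2 - 426))/2 = -7 + sqrt(-1389633 - 855/2)/2 = -7 + sqrt(-2780121/2)/2 = -7 + (I*sqrt(5560242)/2)/2 = -7 + I*sqrt(5560242)/4 ≈ -7.0 + 589.5*I)
j = 1/301984 ≈ 3.3114e-6
(1854504 + 3333487)/(O + j) = (1854504 + 3333487)/((-7 + I*sqrt(5560242)/4) + 1/301984) = 5187991/(-2113887/301984 + I*sqrt(5560242)/4)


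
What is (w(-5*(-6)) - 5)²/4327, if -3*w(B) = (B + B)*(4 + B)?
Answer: 469225/4327 ≈ 108.44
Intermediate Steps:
w(B) = -2*B*(4 + B)/3 (w(B) = -(B + B)*(4 + B)/3 = -2*B*(4 + B)/3)
(w(-5*(-6)) - 5)²/4327 = (-2*(-5*(-6))*(4 - 5*(-6))/3 - 5)²/4327 = (-⅔*30*(4 + 30) - 5)²*(1/4327) = (-⅔*30*34 - 5)²*(1/4327) = (-680 - 5)²*(1/4327) = (-685)²*(1/4327) = 469225*(1/4327) = 469225/4327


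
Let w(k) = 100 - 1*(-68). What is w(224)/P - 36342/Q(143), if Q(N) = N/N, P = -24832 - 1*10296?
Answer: -159577743/4391 ≈ -36342.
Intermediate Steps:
w(k) = 168 (w(k) = 100 + 68 = 168)
P = -35128 (P = -24832 - 10296 = -35128)
Q(N) = 1
w(224)/P - 36342/Q(143) = 168/(-35128) - 36342/1 = 168*(-1/35128) - 36342*1 = -21/4391 - 36342 = -159577743/4391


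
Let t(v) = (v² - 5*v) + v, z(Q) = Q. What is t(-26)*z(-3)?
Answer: -2340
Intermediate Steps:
t(v) = v² - 4*v
t(-26)*z(-3) = -26*(-4 - 26)*(-3) = -26*(-30)*(-3) = 780*(-3) = -2340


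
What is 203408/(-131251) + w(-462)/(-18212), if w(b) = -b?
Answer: -1882552229/1195171606 ≈ -1.5751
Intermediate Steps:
203408/(-131251) + w(-462)/(-18212) = 203408/(-131251) - 1*(-462)/(-18212) = 203408*(-1/131251) + 462*(-1/18212) = -203408/131251 - 231/9106 = -1882552229/1195171606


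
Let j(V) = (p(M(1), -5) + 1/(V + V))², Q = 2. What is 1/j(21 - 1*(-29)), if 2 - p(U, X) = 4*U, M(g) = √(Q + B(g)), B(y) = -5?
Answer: 10000/(201 - 400*I*√3)² ≈ -0.016232 + 0.010284*I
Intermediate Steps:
M(g) = I*√3 (M(g) = √(2 - 5) = √(-3) = I*√3)
p(U, X) = 2 - 4*U
j(V) = (2 + 1/(2*V) - 4*I*√3)² (j(V) = ((2 - 4*I*√3) + 1/(V + V))² = ((2 - 4*I*√3) + 1/(2*V))² = (2 + 1/(2*V) - 4*I*√3)²)
1/j(21 - 1*(-29)) = 1/((1 + 4*(21 - 1*(-29))*(1 - 2*I*√3))²/(4*(21 - 1*(-29))²)) = 1/((1 + 4*(21 + 29)*(1 - 2*I*√3))²/(4*(21 + 29)²)) = 1/((¼)*(1 + 4*50*(1 - 2*I*√3))²/50²) = 1/((¼)*(1/2500)*(1 + (200 - 400*I*√3))²) = 1/((¼)*(1/2500)*(201 - 400*I*√3)²) = 1/((201 - 400*I*√3)²/10000) = 10000/(201 - 400*I*√3)²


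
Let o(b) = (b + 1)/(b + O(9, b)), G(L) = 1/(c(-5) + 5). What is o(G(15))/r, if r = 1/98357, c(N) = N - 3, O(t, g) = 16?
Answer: 196714/47 ≈ 4185.4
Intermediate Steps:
c(N) = -3 + N
r = 1/98357 ≈ 1.0167e-5
G(L) = -1/3 (G(L) = 1/((-3 - 5) + 5) = 1/(-8 + 5) = 1/(-3) = -1/3)
o(b) = (1 + b)/(16 + b) (o(b) = (b + 1)/(b + 16) = (1 + b)/(16 + b))
o(G(15))/r = ((1 - 1/3)/(16 - 1/3))/(1/98357) = ((2/3)/(47/3))*98357 = ((3/47)*(2/3))*98357 = (2/47)*98357 = 196714/47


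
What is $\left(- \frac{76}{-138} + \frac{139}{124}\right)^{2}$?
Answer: $\frac{204575809}{73205136} \approx 2.7946$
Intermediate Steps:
$\left(- \frac{76}{-138} + \frac{139}{124}\right)^{2} = \left(\left(-76\right) \left(- \frac{1}{138}\right) + 139 \cdot \frac{1}{124}\right)^{2} = \left(\frac{38}{69} + \frac{139}{124}\right)^{2} = \left(\frac{14303}{8556}\right)^{2} = \frac{204575809}{73205136}$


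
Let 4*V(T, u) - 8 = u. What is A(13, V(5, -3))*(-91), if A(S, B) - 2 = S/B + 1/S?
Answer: -5677/5 ≈ -1135.4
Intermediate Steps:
V(T, u) = 2 + u/4
A(S, B) = 2 + 1/S + S/B (A(S, B) = 2 + (S/B + 1/S) = 2 + (1/S + S/B) = 2 + 1/S + S/B)
A(13, V(5, -3))*(-91) = (2 + 1/13 + 13/(2 + (¼)*(-3)))*(-91) = (2 + 1/13 + 13/(2 - ¾))*(-91) = (2 + 1/13 + 13/(5/4))*(-91) = (2 + 1/13 + 13*(⅘))*(-91) = (2 + 1/13 + 52/5)*(-91) = (811/65)*(-91) = -5677/5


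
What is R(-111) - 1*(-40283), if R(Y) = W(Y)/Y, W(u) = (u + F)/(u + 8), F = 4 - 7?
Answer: 153518475/3811 ≈ 40283.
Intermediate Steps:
F = -3
W(u) = (-3 + u)/(8 + u) (W(u) = (u - 3)/(u + 8) = (-3 + u)/(8 + u))
R(Y) = (-3 + Y)/(Y*(8 + Y)) (R(Y) = ((-3 + Y)/(8 + Y))/Y = (-3 + Y)/(Y*(8 + Y)))
R(-111) - 1*(-40283) = (-3 - 111)/((-111)*(8 - 111)) - 1*(-40283) = -1/111*(-114)/(-103) + 40283 = -1/111*(-1/103)*(-114) + 40283 = -38/3811 + 40283 = 153518475/3811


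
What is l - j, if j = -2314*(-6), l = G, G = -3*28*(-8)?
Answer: -13212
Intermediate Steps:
G = 672 (G = -84*(-8) = 672)
l = 672
j = 13884
l - j = 672 - 1*13884 = 672 - 13884 = -13212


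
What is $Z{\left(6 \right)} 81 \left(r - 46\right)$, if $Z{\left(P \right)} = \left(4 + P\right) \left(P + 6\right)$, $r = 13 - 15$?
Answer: $-466560$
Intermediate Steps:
$r = -2$
$Z{\left(P \right)} = \left(4 + P\right) \left(6 + P\right)$
$Z{\left(6 \right)} 81 \left(r - 46\right) = \left(24 + 6^{2} + 10 \cdot 6\right) 81 \left(-2 - 46\right) = \left(24 + 36 + 60\right) 81 \left(-48\right) = 120 \cdot 81 \left(-48\right) = 9720 \left(-48\right) = -466560$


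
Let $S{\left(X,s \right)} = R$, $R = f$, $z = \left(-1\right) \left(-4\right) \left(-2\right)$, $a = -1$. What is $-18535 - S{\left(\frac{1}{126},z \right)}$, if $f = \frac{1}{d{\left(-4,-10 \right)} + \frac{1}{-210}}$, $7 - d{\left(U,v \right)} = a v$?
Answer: $- \frac{11695375}{631} \approx -18535.0$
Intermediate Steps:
$z = -8$ ($z = 4 \left(-2\right) = -8$)
$d{\left(U,v \right)} = 7 + v$ ($d{\left(U,v \right)} = 7 - - v = 7 + v$)
$f = - \frac{210}{631}$ ($f = \frac{1}{\left(7 - 10\right) + \frac{1}{-210}} = \frac{1}{-3 - \frac{1}{210}} = \frac{1}{- \frac{631}{210}} = - \frac{210}{631} \approx -0.33281$)
$R = - \frac{210}{631} \approx -0.33281$
$S{\left(X,s \right)} = - \frac{210}{631}$
$-18535 - S{\left(\frac{1}{126},z \right)} = -18535 - - \frac{210}{631} = -18535 + \frac{210}{631} = - \frac{11695375}{631}$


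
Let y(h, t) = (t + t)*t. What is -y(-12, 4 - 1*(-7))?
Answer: -242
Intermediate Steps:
y(h, t) = 2*t**2 (y(h, t) = (2*t)*t = 2*t**2)
-y(-12, 4 - 1*(-7)) = -2*(4 - 1*(-7))**2 = -2*(4 + 7)**2 = -2*11**2 = -2*121 = -1*242 = -242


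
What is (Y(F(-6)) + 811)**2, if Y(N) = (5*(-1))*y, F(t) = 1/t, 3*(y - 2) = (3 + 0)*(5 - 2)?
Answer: 617796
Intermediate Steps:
y = 5 (y = 2 + ((3 + 0)*(5 - 2))/3 = 2 + (3*3)/3 = 2 + (1/3)*9 = 2 + 3 = 5)
Y(N) = -25 (Y(N) = (5*(-1))*5 = -5*5 = -25)
(Y(F(-6)) + 811)**2 = (-25 + 811)**2 = 786**2 = 617796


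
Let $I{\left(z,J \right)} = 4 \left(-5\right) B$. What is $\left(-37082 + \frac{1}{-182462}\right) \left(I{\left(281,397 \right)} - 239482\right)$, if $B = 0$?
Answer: $\frac{810174297725785}{91231} \approx 8.8805 \cdot 10^{9}$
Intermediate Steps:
$I{\left(z,J \right)} = 0$ ($I{\left(z,J \right)} = 4 \left(-5\right) 0 = \left(-20\right) 0 = 0$)
$\left(-37082 + \frac{1}{-182462}\right) \left(I{\left(281,397 \right)} - 239482\right) = \left(-37082 + \frac{1}{-182462}\right) \left(0 - 239482\right) = \left(-37082 - \frac{1}{182462}\right) \left(-239482\right) = \left(- \frac{6766055885}{182462}\right) \left(-239482\right) = \frac{810174297725785}{91231}$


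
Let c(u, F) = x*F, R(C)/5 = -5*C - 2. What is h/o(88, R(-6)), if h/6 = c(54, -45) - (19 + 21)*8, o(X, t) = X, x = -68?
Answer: 2055/11 ≈ 186.82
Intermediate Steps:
R(C) = -10 - 25*C (R(C) = 5*(-5*C - 2) = 5*(-2 - 5*C) = -10 - 25*C)
c(u, F) = -68*F
h = 16440 (h = 6*(-68*(-45) - (19 + 21)*8) = 6*(3060 - 40*8) = 6*(3060 - 1*320) = 6*(3060 - 320) = 6*2740 = 16440)
h/o(88, R(-6)) = 16440/88 = 16440*(1/88) = 2055/11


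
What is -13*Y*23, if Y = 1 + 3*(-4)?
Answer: 3289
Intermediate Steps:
Y = -11 (Y = 1 - 12 = -11)
-13*Y*23 = -13*(-11)*23 = 143*23 = 3289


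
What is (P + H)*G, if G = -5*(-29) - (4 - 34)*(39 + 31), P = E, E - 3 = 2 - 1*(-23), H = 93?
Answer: 271645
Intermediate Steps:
E = 28 (E = 3 + (2 - 1*(-23)) = 3 + (2 + 23) = 3 + 25 = 28)
P = 28
G = 2245 (G = 145 - (-30)*70 = 145 - 1*(-2100) = 145 + 2100 = 2245)
(P + H)*G = (28 + 93)*2245 = 121*2245 = 271645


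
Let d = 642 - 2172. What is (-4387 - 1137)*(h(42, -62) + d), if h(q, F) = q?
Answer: 8219712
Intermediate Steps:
d = -1530
(-4387 - 1137)*(h(42, -62) + d) = (-4387 - 1137)*(42 - 1530) = -5524*(-1488) = 8219712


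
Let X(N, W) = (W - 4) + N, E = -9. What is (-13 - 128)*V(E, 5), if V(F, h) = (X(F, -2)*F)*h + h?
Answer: -95880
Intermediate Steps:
X(N, W) = -4 + N + W (X(N, W) = (-4 + W) + N = -4 + N + W)
V(F, h) = h + F*h*(-6 + F) (V(F, h) = ((-4 + F - 2)*F)*h + h = ((-6 + F)*F)*h + h = (F*(-6 + F))*h + h = F*h*(-6 + F) + h = h + F*h*(-6 + F))
(-13 - 128)*V(E, 5) = (-13 - 128)*(5*(1 - 9*(-6 - 9))) = -705*(1 - 9*(-15)) = -705*(1 + 135) = -705*136 = -141*680 = -95880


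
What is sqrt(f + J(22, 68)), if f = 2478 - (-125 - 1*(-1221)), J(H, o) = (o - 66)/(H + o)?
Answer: sqrt(310955)/15 ≈ 37.176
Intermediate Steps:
J(H, o) = (-66 + o)/(H + o)
f = 1382 (f = 2478 - (-125 + 1221) = 2478 - 1*1096 = 2478 - 1096 = 1382)
sqrt(f + J(22, 68)) = sqrt(1382 + (-66 + 68)/(22 + 68)) = sqrt(1382 + 2/90) = sqrt(1382 + (1/90)*2) = sqrt(1382 + 1/45) = sqrt(62191/45) = sqrt(310955)/15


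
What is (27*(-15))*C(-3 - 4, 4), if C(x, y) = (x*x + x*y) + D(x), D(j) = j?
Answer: -5670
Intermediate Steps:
C(x, y) = x + x² + x*y (C(x, y) = (x*x + x*y) + x = (x² + x*y) + x = x + x² + x*y)
(27*(-15))*C(-3 - 4, 4) = (27*(-15))*((-3 - 4)*(1 + (-3 - 4) + 4)) = -(-2835)*(1 - 7 + 4) = -(-2835)*(-2) = -405*14 = -5670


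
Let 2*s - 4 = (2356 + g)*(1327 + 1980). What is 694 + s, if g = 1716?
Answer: 6733748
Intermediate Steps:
s = 6733054 (s = 2 + ((2356 + 1716)*(1327 + 1980))/2 = 2 + (4072*3307)/2 = 2 + (½)*13466104 = 2 + 6733052 = 6733054)
694 + s = 694 + 6733054 = 6733748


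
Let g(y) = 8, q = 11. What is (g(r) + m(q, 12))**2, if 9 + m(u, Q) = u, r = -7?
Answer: 100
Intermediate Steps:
m(u, Q) = -9 + u
(g(r) + m(q, 12))**2 = (8 + (-9 + 11))**2 = (8 + 2)**2 = 10**2 = 100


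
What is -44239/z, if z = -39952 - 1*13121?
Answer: 44239/53073 ≈ 0.83355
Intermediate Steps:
z = -53073 (z = -39952 - 13121 = -53073)
-44239/z = -44239/(-53073) = -44239*(-1/53073) = 44239/53073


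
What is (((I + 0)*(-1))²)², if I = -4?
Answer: 256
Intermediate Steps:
(((I + 0)*(-1))²)² = (((-4 + 0)*(-1))²)² = ((-4*(-1))²)² = (4²)² = 16² = 256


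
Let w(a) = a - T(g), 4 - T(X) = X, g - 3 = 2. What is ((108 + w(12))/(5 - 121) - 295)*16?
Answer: -137364/29 ≈ -4736.7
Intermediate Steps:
g = 5 (g = 3 + 2 = 5)
T(X) = 4 - X
w(a) = 1 + a (w(a) = a - (4 - 1*5) = a - (4 - 5) = a - 1*(-1) = a + 1 = 1 + a)
((108 + w(12))/(5 - 121) - 295)*16 = ((108 + (1 + 12))/(5 - 121) - 295)*16 = ((108 + 13)/(-116) - 295)*16 = (121*(-1/116) - 295)*16 = (-121/116 - 295)*16 = -34341/116*16 = -137364/29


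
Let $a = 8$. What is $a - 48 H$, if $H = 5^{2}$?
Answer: $-1192$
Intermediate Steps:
$H = 25$
$a - 48 H = 8 - 1200 = -1192$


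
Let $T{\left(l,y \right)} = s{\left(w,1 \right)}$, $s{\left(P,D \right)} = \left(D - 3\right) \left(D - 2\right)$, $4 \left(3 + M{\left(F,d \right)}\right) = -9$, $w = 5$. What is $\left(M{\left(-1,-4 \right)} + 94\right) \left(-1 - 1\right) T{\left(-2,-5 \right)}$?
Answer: $-355$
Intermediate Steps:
$M{\left(F,d \right)} = - \frac{21}{4}$ ($M{\left(F,d \right)} = -3 + \frac{1}{4} \left(-9\right) = -3 - \frac{9}{4} = - \frac{21}{4}$)
$s{\left(P,D \right)} = \left(-3 + D\right) \left(-2 + D\right)$
$T{\left(l,y \right)} = 2$ ($T{\left(l,y \right)} = 6 + 1^{2} - 5 = 6 + 1 - 5 = 2$)
$\left(M{\left(-1,-4 \right)} + 94\right) \left(-1 - 1\right) T{\left(-2,-5 \right)} = \left(- \frac{21}{4} + 94\right) \left(-1 - 1\right) 2 = \frac{355 \left(\left(-2\right) 2\right)}{4} = \frac{355}{4} \left(-4\right) = -355$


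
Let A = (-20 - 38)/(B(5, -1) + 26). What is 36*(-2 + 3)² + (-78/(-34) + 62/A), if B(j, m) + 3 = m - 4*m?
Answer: 5177/493 ≈ 10.501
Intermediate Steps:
B(j, m) = -3 - 3*m (B(j, m) = -3 + (m - 4*m) = -3 - 3*m)
A = -29/13 (A = (-20 - 38)/((-3 - 3*(-1)) + 26) = -58/((-3 + 3) + 26) = -58/(0 + 26) = -58/26 = -58*1/26 = -29/13 ≈ -2.2308)
36*(-2 + 3)² + (-78/(-34) + 62/A) = 36*(-2 + 3)² + (-78/(-34) + 62/(-29/13)) = 36*1² + (-78*(-1/34) + 62*(-13/29)) = 36*1 + (39/17 - 806/29) = 36 - 12571/493 = 5177/493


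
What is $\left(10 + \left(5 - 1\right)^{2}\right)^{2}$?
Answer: $676$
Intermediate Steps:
$\left(10 + \left(5 - 1\right)^{2}\right)^{2} = \left(10 + 4^{2}\right)^{2} = \left(10 + 16\right)^{2} = 26^{2} = 676$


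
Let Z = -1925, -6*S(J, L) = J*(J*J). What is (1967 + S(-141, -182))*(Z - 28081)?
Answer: -14077930023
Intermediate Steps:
S(J, L) = -J³/6 (S(J, L) = -J*J*J/6 = -J*J²/6 = -J³/6)
(1967 + S(-141, -182))*(Z - 28081) = (1967 - ⅙*(-141)³)*(-1925 - 28081) = (1967 - ⅙*(-2803221))*(-30006) = (1967 + 934407/2)*(-30006) = (938341/2)*(-30006) = -14077930023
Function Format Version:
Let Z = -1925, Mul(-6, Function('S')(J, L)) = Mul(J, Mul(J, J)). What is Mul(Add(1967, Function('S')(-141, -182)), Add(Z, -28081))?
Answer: -14077930023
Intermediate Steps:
Function('S')(J, L) = Mul(Rational(-1, 6), Pow(J, 3)) (Function('S')(J, L) = Mul(Rational(-1, 6), Mul(J, Mul(J, J))) = Mul(Rational(-1, 6), Mul(J, Pow(J, 2))) = Mul(Rational(-1, 6), Pow(J, 3)))
Mul(Add(1967, Function('S')(-141, -182)), Add(Z, -28081)) = Mul(Add(1967, Mul(Rational(-1, 6), Pow(-141, 3))), Add(-1925, -28081)) = Mul(Add(1967, Mul(Rational(-1, 6), -2803221)), -30006) = Mul(Add(1967, Rational(934407, 2)), -30006) = Mul(Rational(938341, 2), -30006) = -14077930023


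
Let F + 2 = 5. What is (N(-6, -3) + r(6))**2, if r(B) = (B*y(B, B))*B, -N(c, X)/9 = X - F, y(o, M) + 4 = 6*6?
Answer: 1454436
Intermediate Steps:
y(o, M) = 32 (y(o, M) = -4 + 6*6 = -4 + 36 = 32)
F = 3 (F = -2 + 5 = 3)
N(c, X) = 27 - 9*X (N(c, X) = -9*(X - 1*3) = -9*(X - 3) = -9*(-3 + X) = 27 - 9*X)
r(B) = 32*B**2 (r(B) = (B*32)*B = (32*B)*B = 32*B**2)
(N(-6, -3) + r(6))**2 = ((27 - 9*(-3)) + 32*6**2)**2 = ((27 + 27) + 32*36)**2 = (54 + 1152)**2 = 1206**2 = 1454436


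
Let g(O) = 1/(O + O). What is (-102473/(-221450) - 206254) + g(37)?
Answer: -844984592437/4096825 ≈ -2.0625e+5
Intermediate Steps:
g(O) = 1/(2*O)
(-102473/(-221450) - 206254) + g(37) = (-102473/(-221450) - 206254) + (½)/37 = (-102473*(-1/221450) - 206254) + (½)*(1/37) = (102473/221450 - 206254) + 1/74 = -45674845827/221450 + 1/74 = -844984592437/4096825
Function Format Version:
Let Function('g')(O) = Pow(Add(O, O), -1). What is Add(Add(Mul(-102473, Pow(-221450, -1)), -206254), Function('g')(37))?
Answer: Rational(-844984592437, 4096825) ≈ -2.0625e+5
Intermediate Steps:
Function('g')(O) = Mul(Rational(1, 2), Pow(O, -1)) (Function('g')(O) = Pow(Mul(2, O), -1) = Mul(Rational(1, 2), Pow(O, -1)))
Add(Add(Mul(-102473, Pow(-221450, -1)), -206254), Function('g')(37)) = Add(Add(Mul(-102473, Pow(-221450, -1)), -206254), Mul(Rational(1, 2), Pow(37, -1))) = Add(Add(Mul(-102473, Rational(-1, 221450)), -206254), Mul(Rational(1, 2), Rational(1, 37))) = Add(Add(Rational(102473, 221450), -206254), Rational(1, 74)) = Add(Rational(-45674845827, 221450), Rational(1, 74)) = Rational(-844984592437, 4096825)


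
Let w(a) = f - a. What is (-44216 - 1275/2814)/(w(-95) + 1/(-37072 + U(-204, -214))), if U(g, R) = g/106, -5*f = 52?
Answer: -203737597230735/389814062981 ≈ -522.65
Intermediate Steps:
f = -52/5 (f = -⅕*52 = -52/5 ≈ -10.400)
U(g, R) = g/106 (U(g, R) = g*(1/106) = g/106)
w(a) = -52/5 - a
(-44216 - 1275/2814)/(w(-95) + 1/(-37072 + U(-204, -214))) = (-44216 - 1275/2814)/((-52/5 - 1*(-95)) + 1/(-37072 + (1/106)*(-204))) = (-44216 - 1275*1/2814)/((-52/5 + 95) + 1/(-37072 - 102/53)) = (-44216 - 425/938)/(423/5 + 1/(-1964918/53)) = -41475033/(938*(423/5 - 53/1964918)) = -41475033/(938*831160049/9824590) = -41475033/938*9824590/831160049 = -203737597230735/389814062981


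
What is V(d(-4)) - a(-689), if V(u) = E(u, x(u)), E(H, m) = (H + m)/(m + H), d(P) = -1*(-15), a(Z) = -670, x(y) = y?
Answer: 671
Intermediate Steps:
d(P) = 15
E(H, m) = 1 (E(H, m) = (H + m)/(H + m) = 1)
V(u) = 1
V(d(-4)) - a(-689) = 1 - 1*(-670) = 1 + 670 = 671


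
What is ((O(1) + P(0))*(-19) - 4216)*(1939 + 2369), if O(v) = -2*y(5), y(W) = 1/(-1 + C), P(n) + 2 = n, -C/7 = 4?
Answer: -522129600/29 ≈ -1.8004e+7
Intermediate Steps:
C = -28 (C = -7*4 = -28)
P(n) = -2 + n
y(W) = -1/29 (y(W) = 1/(-1 - 28) = 1/(-29) = -1/29)
O(v) = 2/29 (O(v) = -2*(-1/29) = 2/29)
((O(1) + P(0))*(-19) - 4216)*(1939 + 2369) = ((2/29 + (-2 + 0))*(-19) - 4216)*(1939 + 2369) = ((2/29 - 2)*(-19) - 4216)*4308 = (-56/29*(-19) - 4216)*4308 = (1064/29 - 4216)*4308 = -121200/29*4308 = -522129600/29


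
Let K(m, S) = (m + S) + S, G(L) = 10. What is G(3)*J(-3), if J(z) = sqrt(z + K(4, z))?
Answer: 10*I*sqrt(5) ≈ 22.361*I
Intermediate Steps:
K(m, S) = m + 2*S (K(m, S) = (S + m) + S = m + 2*S)
J(z) = sqrt(4 + 3*z) (J(z) = sqrt(z + (4 + 2*z)) = sqrt(4 + 3*z))
G(3)*J(-3) = 10*sqrt(4 + 3*(-3)) = 10*sqrt(4 - 9) = 10*sqrt(-5) = 10*(I*sqrt(5)) = 10*I*sqrt(5)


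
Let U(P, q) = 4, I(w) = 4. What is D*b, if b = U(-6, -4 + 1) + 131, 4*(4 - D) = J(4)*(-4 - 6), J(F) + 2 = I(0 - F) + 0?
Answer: 1215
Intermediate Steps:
J(F) = 2 (J(F) = -2 + (4 + 0) = -2 + 4 = 2)
D = 9 (D = 4 - (-4 - 6)/2 = 4 - (-10)/2 = 4 - ¼*(-20) = 4 + 5 = 9)
b = 135 (b = 4 + 131 = 135)
D*b = 9*135 = 1215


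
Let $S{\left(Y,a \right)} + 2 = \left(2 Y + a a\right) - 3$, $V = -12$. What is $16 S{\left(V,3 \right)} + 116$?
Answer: $-204$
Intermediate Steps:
$S{\left(Y,a \right)} = -5 + a^{2} + 2 Y$ ($S{\left(Y,a \right)} = -2 - \left(3 - 2 Y - a a\right) = -2 - \left(3 - a^{2} - 2 Y\right) = -2 + \left(-3 + a^{2} + 2 Y\right) = -5 + a^{2} + 2 Y$)
$16 S{\left(V,3 \right)} + 116 = 16 \left(-5 + 3^{2} + 2 \left(-12\right)\right) + 116 = 16 \left(-5 + 9 - 24\right) + 116 = 16 \left(-20\right) + 116 = -320 + 116 = -204$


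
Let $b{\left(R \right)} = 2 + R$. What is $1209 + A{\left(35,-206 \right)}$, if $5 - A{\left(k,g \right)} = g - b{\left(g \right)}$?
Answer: $1216$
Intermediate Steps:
$A{\left(k,g \right)} = 7$ ($A{\left(k,g \right)} = 5 - \left(g - \left(2 + g\right)\right) = 5 - -2 = 5 + 2 = 7$)
$1209 + A{\left(35,-206 \right)} = 1209 + 7 = 1216$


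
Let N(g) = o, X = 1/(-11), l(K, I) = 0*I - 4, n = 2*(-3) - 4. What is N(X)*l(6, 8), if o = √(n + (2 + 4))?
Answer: -8*I ≈ -8.0*I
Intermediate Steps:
n = -10 (n = -6 - 4 = -10)
l(K, I) = -4 (l(K, I) = 0 - 4 = -4)
X = -1/11 ≈ -0.090909
o = 2*I (o = √(-10 + (2 + 4)) = √(-10 + 6) = √(-4) = 2*I ≈ 2.0*I)
N(g) = 2*I
N(X)*l(6, 8) = (2*I)*(-4) = -8*I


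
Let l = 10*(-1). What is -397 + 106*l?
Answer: -1457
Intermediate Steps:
l = -10
-397 + 106*l = -397 + 106*(-10) = -397 - 1060 = -1457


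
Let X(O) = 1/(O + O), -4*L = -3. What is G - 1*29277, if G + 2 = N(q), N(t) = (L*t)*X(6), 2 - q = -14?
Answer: -29278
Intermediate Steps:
L = ¾ (L = -¼*(-3) = ¾ ≈ 0.75000)
q = 16 (q = 2 - 1*(-14) = 2 + 14 = 16)
X(O) = 1/(2*O)
N(t) = t/16 (N(t) = (3*t/4)*((½)/6) = (3*t/4)*((½)*(⅙)) = (3*t/4)*(1/12) = t/16)
G = -1 (G = -2 + (1/16)*16 = -2 + 1 = -1)
G - 1*29277 = -1 - 1*29277 = -1 - 29277 = -29278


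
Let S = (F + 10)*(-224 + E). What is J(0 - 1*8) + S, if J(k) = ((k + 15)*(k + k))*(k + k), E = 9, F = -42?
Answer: 8672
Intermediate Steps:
S = 6880 (S = (-42 + 10)*(-224 + 9) = -32*(-215) = 6880)
J(k) = 4*k**2*(15 + k) (J(k) = ((15 + k)*(2*k))*(2*k) = (2*k*(15 + k))*(2*k) = 4*k**2*(15 + k))
J(0 - 1*8) + S = 4*(0 - 1*8)**2*(15 + (0 - 1*8)) + 6880 = 4*(0 - 8)**2*(15 + (0 - 8)) + 6880 = 4*(-8)**2*(15 - 8) + 6880 = 4*64*7 + 6880 = 1792 + 6880 = 8672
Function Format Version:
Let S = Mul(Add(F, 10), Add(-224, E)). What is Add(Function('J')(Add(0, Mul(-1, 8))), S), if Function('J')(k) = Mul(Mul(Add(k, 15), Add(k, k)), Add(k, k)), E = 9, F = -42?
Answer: 8672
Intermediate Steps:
S = 6880 (S = Mul(Add(-42, 10), Add(-224, 9)) = Mul(-32, -215) = 6880)
Function('J')(k) = Mul(4, Pow(k, 2), Add(15, k)) (Function('J')(k) = Mul(Mul(Add(15, k), Mul(2, k)), Mul(2, k)) = Mul(Mul(2, k, Add(15, k)), Mul(2, k)) = Mul(4, Pow(k, 2), Add(15, k)))
Add(Function('J')(Add(0, Mul(-1, 8))), S) = Add(Mul(4, Pow(Add(0, Mul(-1, 8)), 2), Add(15, Add(0, Mul(-1, 8)))), 6880) = Add(Mul(4, Pow(Add(0, -8), 2), Add(15, Add(0, -8))), 6880) = Add(Mul(4, Pow(-8, 2), Add(15, -8)), 6880) = Add(Mul(4, 64, 7), 6880) = Add(1792, 6880) = 8672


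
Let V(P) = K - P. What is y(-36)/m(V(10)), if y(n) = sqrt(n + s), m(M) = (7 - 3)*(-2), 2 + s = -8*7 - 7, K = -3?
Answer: -I*sqrt(101)/8 ≈ -1.2562*I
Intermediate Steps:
s = -65 (s = -2 + (-8*7 - 7) = -2 + (-56 - 7) = -2 - 63 = -65)
V(P) = -3 - P
m(M) = -8 (m(M) = 4*(-2) = -8)
y(n) = sqrt(-65 + n) (y(n) = sqrt(n - 65) = sqrt(-65 + n))
y(-36)/m(V(10)) = sqrt(-65 - 36)/(-8) = sqrt(-101)*(-1/8) = (I*sqrt(101))*(-1/8) = -I*sqrt(101)/8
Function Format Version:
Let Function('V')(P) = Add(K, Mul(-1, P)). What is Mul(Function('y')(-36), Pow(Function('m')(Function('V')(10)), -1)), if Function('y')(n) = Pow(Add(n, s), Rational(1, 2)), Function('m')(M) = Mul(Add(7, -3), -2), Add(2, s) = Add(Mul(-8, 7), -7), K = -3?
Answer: Mul(Rational(-1, 8), I, Pow(101, Rational(1, 2))) ≈ Mul(-1.2562, I)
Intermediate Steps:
s = -65 (s = Add(-2, Add(Mul(-8, 7), -7)) = Add(-2, Add(-56, -7)) = Add(-2, -63) = -65)
Function('V')(P) = Add(-3, Mul(-1, P))
Function('m')(M) = -8 (Function('m')(M) = Mul(4, -2) = -8)
Function('y')(n) = Pow(Add(-65, n), Rational(1, 2)) (Function('y')(n) = Pow(Add(n, -65), Rational(1, 2)) = Pow(Add(-65, n), Rational(1, 2)))
Mul(Function('y')(-36), Pow(Function('m')(Function('V')(10)), -1)) = Mul(Pow(Add(-65, -36), Rational(1, 2)), Pow(-8, -1)) = Mul(Pow(-101, Rational(1, 2)), Rational(-1, 8)) = Mul(Mul(I, Pow(101, Rational(1, 2))), Rational(-1, 8)) = Mul(Rational(-1, 8), I, Pow(101, Rational(1, 2)))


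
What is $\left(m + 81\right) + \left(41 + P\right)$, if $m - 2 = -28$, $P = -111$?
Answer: $-15$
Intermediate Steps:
$m = -26$ ($m = 2 - 28 = -26$)
$\left(m + 81\right) + \left(41 + P\right) = \left(-26 + 81\right) + \left(41 - 111\right) = 55 - 70 = -15$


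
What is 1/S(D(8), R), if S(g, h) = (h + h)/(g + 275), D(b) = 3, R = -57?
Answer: -139/57 ≈ -2.4386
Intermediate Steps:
S(g, h) = 2*h/(275 + g) (S(g, h) = (2*h)/(275 + g) = 2*h/(275 + g))
1/S(D(8), R) = 1/(2*(-57)/(275 + 3)) = 1/(2*(-57)/278) = 1/(2*(-57)*(1/278)) = 1/(-57/139) = -139/57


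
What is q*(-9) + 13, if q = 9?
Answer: -68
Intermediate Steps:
q*(-9) + 13 = 9*(-9) + 13 = -81 + 13 = -68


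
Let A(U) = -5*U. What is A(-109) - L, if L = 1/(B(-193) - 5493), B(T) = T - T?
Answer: 2993686/5493 ≈ 545.00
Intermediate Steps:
B(T) = 0
L = -1/5493 (L = 1/(0 - 5493) = 1/(-5493) = -1/5493 ≈ -0.00018205)
A(-109) - L = -5*(-109) - 1*(-1/5493) = 545 + 1/5493 = 2993686/5493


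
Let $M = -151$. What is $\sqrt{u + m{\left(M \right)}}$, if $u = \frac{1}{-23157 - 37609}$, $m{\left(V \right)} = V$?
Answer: $\frac{i \sqrt{557568580922}}{60766} \approx 12.288 i$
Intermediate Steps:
$u = - \frac{1}{60766}$ ($u = \frac{1}{-60766} = - \frac{1}{60766} \approx -1.6457 \cdot 10^{-5}$)
$\sqrt{u + m{\left(M \right)}} = \sqrt{- \frac{1}{60766} - 151} = \sqrt{- \frac{9175667}{60766}} = \frac{i \sqrt{557568580922}}{60766}$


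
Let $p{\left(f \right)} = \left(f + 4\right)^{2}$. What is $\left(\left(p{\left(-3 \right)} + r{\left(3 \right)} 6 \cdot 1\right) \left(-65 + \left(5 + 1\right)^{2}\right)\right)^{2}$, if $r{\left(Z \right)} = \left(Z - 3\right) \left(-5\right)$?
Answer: $841$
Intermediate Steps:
$p{\left(f \right)} = \left(4 + f\right)^{2}$
$r{\left(Z \right)} = 15 - 5 Z$ ($r{\left(Z \right)} = \left(-3 + Z\right) \left(-5\right) = 15 - 5 Z$)
$\left(\left(p{\left(-3 \right)} + r{\left(3 \right)} 6 \cdot 1\right) \left(-65 + \left(5 + 1\right)^{2}\right)\right)^{2} = \left(\left(\left(4 - 3\right)^{2} + \left(15 - 15\right) 6 \cdot 1\right) \left(-65 + \left(5 + 1\right)^{2}\right)\right)^{2} = \left(\left(1^{2} + \left(15 - 15\right) 6 \cdot 1\right) \left(-65 + 6^{2}\right)\right)^{2} = \left(\left(1 + 0 \cdot 6 \cdot 1\right) \left(-65 + 36\right)\right)^{2} = \left(\left(1 + 0 \cdot 1\right) \left(-29\right)\right)^{2} = \left(\left(1 + 0\right) \left(-29\right)\right)^{2} = \left(1 \left(-29\right)\right)^{2} = \left(-29\right)^{2} = 841$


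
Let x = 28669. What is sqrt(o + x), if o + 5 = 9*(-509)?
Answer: sqrt(24083) ≈ 155.19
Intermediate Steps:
o = -4586 (o = -5 + 9*(-509) = -5 - 4581 = -4586)
sqrt(o + x) = sqrt(-4586 + 28669) = sqrt(24083)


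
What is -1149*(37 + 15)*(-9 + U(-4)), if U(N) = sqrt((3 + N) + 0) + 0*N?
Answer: 537732 - 59748*I ≈ 5.3773e+5 - 59748.0*I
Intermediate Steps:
U(N) = sqrt(3 + N) (U(N) = sqrt(3 + N) + 0 = sqrt(3 + N))
-1149*(37 + 15)*(-9 + U(-4)) = -1149*(37 + 15)*(-9 + sqrt(3 - 4)) = -59748*(-9 + sqrt(-1)) = -59748*(-9 + I) = -1149*(-468 + 52*I) = 537732 - 59748*I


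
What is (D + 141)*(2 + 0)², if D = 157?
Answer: 1192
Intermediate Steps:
(D + 141)*(2 + 0)² = (157 + 141)*(2 + 0)² = 298*2² = 298*4 = 1192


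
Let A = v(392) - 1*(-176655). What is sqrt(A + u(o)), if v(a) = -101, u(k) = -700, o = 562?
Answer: sqrt(175854) ≈ 419.35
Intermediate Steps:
A = 176554 (A = -101 - 1*(-176655) = -101 + 176655 = 176554)
sqrt(A + u(o)) = sqrt(176554 - 700) = sqrt(175854)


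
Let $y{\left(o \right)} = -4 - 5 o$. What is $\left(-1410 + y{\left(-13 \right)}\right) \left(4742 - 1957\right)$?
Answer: $-3756965$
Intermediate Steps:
$\left(-1410 + y{\left(-13 \right)}\right) \left(4742 - 1957\right) = \left(-1410 - -61\right) \left(4742 - 1957\right) = \left(-1410 + \left(-4 + 65\right)\right) 2785 = \left(-1410 + 61\right) 2785 = \left(-1349\right) 2785 = -3756965$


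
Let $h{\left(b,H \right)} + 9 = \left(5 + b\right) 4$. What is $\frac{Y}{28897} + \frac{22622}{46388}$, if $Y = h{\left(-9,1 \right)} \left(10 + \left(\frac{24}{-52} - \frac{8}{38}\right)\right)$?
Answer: $\frac{79396955449}{165548543446} \approx 0.4796$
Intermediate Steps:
$h{\left(b,H \right)} = 11 + 4 b$ ($h{\left(b,H \right)} = -9 + \left(5 + b\right) 4 = -9 + \left(20 + 4 b\right) = 11 + 4 b$)
$Y = - \frac{57600}{247}$ ($Y = \left(11 + 4 \left(-9\right)\right) \left(10 + \left(\frac{24}{-52} - \frac{8}{38}\right)\right) = \left(11 - 36\right) \left(10 + \left(24 \left(- \frac{1}{52}\right) - \frac{4}{19}\right)\right) = - 25 \left(10 - \frac{166}{247}\right) = \left(-25\right) \frac{2304}{247} = - \frac{57600}{247} \approx -233.2$)
$\frac{Y}{28897} + \frac{22622}{46388} = - \frac{57600}{247 \cdot 28897} + \frac{22622}{46388} = \left(- \frac{57600}{247}\right) \frac{1}{28897} + 22622 \cdot \frac{1}{46388} = - \frac{57600}{7137559} + \frac{11311}{23194} = \frac{79396955449}{165548543446}$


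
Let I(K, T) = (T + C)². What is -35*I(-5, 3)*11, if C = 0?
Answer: -3465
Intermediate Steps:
I(K, T) = T² (I(K, T) = (T + 0)² = T²)
-35*I(-5, 3)*11 = -35*3²*11 = -35*9*11 = -315*11 = -3465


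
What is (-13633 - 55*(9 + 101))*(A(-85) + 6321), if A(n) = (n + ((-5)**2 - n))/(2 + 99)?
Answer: -12566532618/101 ≈ -1.2442e+8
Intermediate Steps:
A(n) = 25/101 (A(n) = (n + (25 - n))/101 = 25*(1/101) = 25/101)
(-13633 - 55*(9 + 101))*(A(-85) + 6321) = (-13633 - 55*(9 + 101))*(25/101 + 6321) = (-13633 - 55*110)*(638446/101) = (-13633 - 6050)*(638446/101) = -19683*638446/101 = -12566532618/101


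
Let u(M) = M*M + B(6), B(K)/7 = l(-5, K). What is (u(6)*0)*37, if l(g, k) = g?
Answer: 0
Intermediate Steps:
B(K) = -35 (B(K) = 7*(-5) = -35)
u(M) = -35 + M² (u(M) = M*M - 35 = M² - 35 = -35 + M²)
(u(6)*0)*37 = ((-35 + 6²)*0)*37 = ((-35 + 36)*0)*37 = (1*0)*37 = 0*37 = 0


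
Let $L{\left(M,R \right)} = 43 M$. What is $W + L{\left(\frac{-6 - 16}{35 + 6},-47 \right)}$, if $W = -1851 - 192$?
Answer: $- \frac{84709}{41} \approx -2066.1$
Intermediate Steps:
$W = -2043$
$W + L{\left(\frac{-6 - 16}{35 + 6},-47 \right)} = -2043 + 43 \frac{-6 - 16}{35 + 6} = -2043 + 43 \left(- \frac{22}{41}\right) = -2043 - \frac{946}{41} = - \frac{84709}{41}$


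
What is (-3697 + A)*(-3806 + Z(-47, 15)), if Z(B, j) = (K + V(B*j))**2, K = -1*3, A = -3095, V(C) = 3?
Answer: 25850352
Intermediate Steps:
K = -3
Z(B, j) = 0 (Z(B, j) = (-3 + 3)**2 = 0**2 = 0)
(-3697 + A)*(-3806 + Z(-47, 15)) = (-3697 - 3095)*(-3806 + 0) = -6792*(-3806) = 25850352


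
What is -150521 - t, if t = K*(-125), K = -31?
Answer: -154396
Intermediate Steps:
t = 3875 (t = -31*(-125) = 3875)
-150521 - t = -150521 - 1*3875 = -150521 - 3875 = -154396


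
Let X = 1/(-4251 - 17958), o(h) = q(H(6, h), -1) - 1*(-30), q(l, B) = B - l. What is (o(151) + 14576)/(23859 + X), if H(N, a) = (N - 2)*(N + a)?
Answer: 310415193/529884530 ≈ 0.58582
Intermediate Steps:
H(N, a) = (-2 + N)*(N + a)
o(h) = 5 - 4*h (o(h) = (-1 - (6**2 - 2*6 - 2*h + 6*h)) - 1*(-30) = (-1 - (36 - 12 - 2*h + 6*h)) + 30 = (-1 - (24 + 4*h)) + 30 = (-1 + (-24 - 4*h)) + 30 = (-25 - 4*h) + 30 = 5 - 4*h)
X = -1/22209 (X = 1/(-22209) = -1/22209 ≈ -4.5027e-5)
(o(151) + 14576)/(23859 + X) = ((5 - 4*151) + 14576)/(23859 - 1/22209) = ((5 - 604) + 14576)/(529884530/22209) = (-599 + 14576)*(22209/529884530) = 13977*(22209/529884530) = 310415193/529884530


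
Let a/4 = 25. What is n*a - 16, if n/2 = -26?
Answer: -5216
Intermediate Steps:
n = -52 (n = 2*(-26) = -52)
a = 100 (a = 4*25 = 100)
n*a - 16 = -52*100 - 16 = -5200 - 16 = -5216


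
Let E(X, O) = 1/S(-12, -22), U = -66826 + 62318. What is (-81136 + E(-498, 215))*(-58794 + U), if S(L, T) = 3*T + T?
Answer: 225987158819/44 ≈ 5.1361e+9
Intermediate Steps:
U = -4508
S(L, T) = 4*T
E(X, O) = -1/88 (E(X, O) = 1/(4*(-22)) = 1/(-88) = -1/88)
(-81136 + E(-498, 215))*(-58794 + U) = (-81136 - 1/88)*(-58794 - 4508) = -7139969/88*(-63302) = 225987158819/44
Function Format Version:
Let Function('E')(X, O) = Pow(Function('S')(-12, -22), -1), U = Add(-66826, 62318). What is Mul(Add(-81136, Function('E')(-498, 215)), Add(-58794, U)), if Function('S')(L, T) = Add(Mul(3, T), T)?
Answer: Rational(225987158819, 44) ≈ 5.1361e+9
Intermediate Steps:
U = -4508
Function('S')(L, T) = Mul(4, T)
Function('E')(X, O) = Rational(-1, 88) (Function('E')(X, O) = Pow(Mul(4, -22), -1) = Pow(-88, -1) = Rational(-1, 88))
Mul(Add(-81136, Function('E')(-498, 215)), Add(-58794, U)) = Mul(Add(-81136, Rational(-1, 88)), Add(-58794, -4508)) = Mul(Rational(-7139969, 88), -63302) = Rational(225987158819, 44)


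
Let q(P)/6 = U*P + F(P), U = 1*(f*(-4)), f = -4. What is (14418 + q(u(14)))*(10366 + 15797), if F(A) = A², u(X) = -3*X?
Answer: 548638110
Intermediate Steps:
U = 16 (U = 1*(-4*(-4)) = 1*16 = 16)
q(P) = 6*P² + 96*P (q(P) = 6*(16*P + P²) = 6*(P² + 16*P) = 6*P² + 96*P)
(14418 + q(u(14)))*(10366 + 15797) = (14418 + 6*(-3*14)*(16 - 3*14))*(10366 + 15797) = (14418 + 6*(-42)*(16 - 42))*26163 = (14418 + 6*(-42)*(-26))*26163 = (14418 + 6552)*26163 = 20970*26163 = 548638110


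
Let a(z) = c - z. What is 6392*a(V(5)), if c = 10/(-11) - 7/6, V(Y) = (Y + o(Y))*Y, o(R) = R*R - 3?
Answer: -28914212/33 ≈ -8.7619e+5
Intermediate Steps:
o(R) = -3 + R² (o(R) = R² - 3 = -3 + R²)
V(Y) = Y*(-3 + Y + Y²) (V(Y) = (Y + (-3 + Y²))*Y = (-3 + Y + Y²)*Y = Y*(-3 + Y + Y²))
c = -137/66 (c = 10*(-1/11) - 7*⅙ = -10/11 - 7/6 = -137/66 ≈ -2.0758)
a(z) = -137/66 - z
6392*a(V(5)) = 6392*(-137/66 - 5*(-3 + 5 + 5²)) = 6392*(-137/66 - 5*(-3 + 5 + 25)) = 6392*(-137/66 - 5*27) = 6392*(-137/66 - 1*135) = 6392*(-137/66 - 135) = 6392*(-9047/66) = -28914212/33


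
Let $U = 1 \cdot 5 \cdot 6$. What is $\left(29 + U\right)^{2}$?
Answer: $3481$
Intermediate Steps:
$U = 30$ ($U = 5 \cdot 6 = 30$)
$\left(29 + U\right)^{2} = \left(29 + 30\right)^{2} = 59^{2} = 3481$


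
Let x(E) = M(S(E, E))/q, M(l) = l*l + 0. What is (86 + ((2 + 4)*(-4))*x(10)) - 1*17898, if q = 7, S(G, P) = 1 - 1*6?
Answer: -125284/7 ≈ -17898.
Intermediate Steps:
S(G, P) = -5 (S(G, P) = 1 - 6 = -5)
M(l) = l**2 (M(l) = l**2 + 0 = l**2)
x(E) = 25/7 (x(E) = (-5)**2/7 = 25*(1/7) = 25/7)
(86 + ((2 + 4)*(-4))*x(10)) - 1*17898 = (86 + ((2 + 4)*(-4))*(25/7)) - 1*17898 = (86 + (6*(-4))*(25/7)) - 17898 = (86 - 24*25/7) - 17898 = (86 - 600/7) - 17898 = 2/7 - 17898 = -125284/7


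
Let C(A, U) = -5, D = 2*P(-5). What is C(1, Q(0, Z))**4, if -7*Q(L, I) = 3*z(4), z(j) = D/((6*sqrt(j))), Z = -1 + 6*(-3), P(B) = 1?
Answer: 625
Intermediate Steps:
D = 2 (D = 2*1 = 2)
Z = -19 (Z = -1 - 18 = -19)
z(j) = 1/(3*sqrt(j)) (z(j) = 2/((6*sqrt(j))) = 2*(1/(6*sqrt(j))) = 1/(3*sqrt(j)))
Q(L, I) = -1/14 (Q(L, I) = -3*1/(3*sqrt(4))/7 = -3*(1/3)*(1/2)/7 = -3/(7*6) = -1/7*1/2 = -1/14)
C(1, Q(0, Z))**4 = (-5)**4 = 625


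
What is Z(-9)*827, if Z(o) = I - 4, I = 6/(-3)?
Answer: -4962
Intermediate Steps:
I = -2 (I = 6*(-⅓) = -2)
Z(o) = -6 (Z(o) = -2 - 4 = -6)
Z(-9)*827 = -6*827 = -4962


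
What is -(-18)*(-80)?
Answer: -1440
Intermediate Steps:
-(-18)*(-80) = -1*1440 = -1440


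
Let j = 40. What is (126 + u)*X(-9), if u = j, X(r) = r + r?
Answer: -2988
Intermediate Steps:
X(r) = 2*r
u = 40
(126 + u)*X(-9) = (126 + 40)*(2*(-9)) = 166*(-18) = -2988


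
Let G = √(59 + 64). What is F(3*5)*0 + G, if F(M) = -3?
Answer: √123 ≈ 11.091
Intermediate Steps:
G = √123 ≈ 11.091
F(3*5)*0 + G = -3*0 + √123 = 0 + √123 = √123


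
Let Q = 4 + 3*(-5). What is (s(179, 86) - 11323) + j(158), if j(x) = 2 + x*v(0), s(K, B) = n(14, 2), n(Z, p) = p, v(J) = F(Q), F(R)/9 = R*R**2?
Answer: -1904001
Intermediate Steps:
Q = -11 (Q = 4 - 15 = -11)
F(R) = 9*R**3 (F(R) = 9*(R*R**2) = 9*R**3)
v(J) = -11979 (v(J) = 9*(-11)**3 = 9*(-1331) = -11979)
s(K, B) = 2
j(x) = 2 - 11979*x (j(x) = 2 + x*(-11979) = 2 - 11979*x)
(s(179, 86) - 11323) + j(158) = (2 - 11323) + (2 - 11979*158) = -11321 + (2 - 1892682) = -11321 - 1892680 = -1904001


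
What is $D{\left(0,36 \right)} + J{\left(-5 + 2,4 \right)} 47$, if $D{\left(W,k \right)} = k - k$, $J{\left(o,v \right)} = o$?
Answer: $-141$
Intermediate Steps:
$D{\left(W,k \right)} = 0$
$D{\left(0,36 \right)} + J{\left(-5 + 2,4 \right)} 47 = 0 + \left(-5 + 2\right) 47 = 0 - 141 = -141$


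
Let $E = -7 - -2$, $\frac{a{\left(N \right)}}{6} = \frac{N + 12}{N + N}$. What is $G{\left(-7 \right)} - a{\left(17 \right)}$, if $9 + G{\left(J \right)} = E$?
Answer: $- \frac{325}{17} \approx -19.118$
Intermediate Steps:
$a{\left(N \right)} = \frac{3 \left(12 + N\right)}{N}$ ($a{\left(N \right)} = 6 \frac{N + 12}{N + N} = 6 \frac{12 + N}{2 N} = \frac{3 \left(12 + N\right)}{N}$)
$E = -5$ ($E = -7 + 2 = -5$)
$G{\left(J \right)} = -14$ ($G{\left(J \right)} = -9 - 5 = -14$)
$G{\left(-7 \right)} - a{\left(17 \right)} = -14 - \left(3 + \frac{36}{17}\right) = -14 - \frac{87}{17} = - \frac{325}{17}$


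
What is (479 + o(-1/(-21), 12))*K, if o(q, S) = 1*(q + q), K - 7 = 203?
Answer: 100610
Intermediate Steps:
K = 210 (K = 7 + 203 = 210)
o(q, S) = 2*q (o(q, S) = 1*(2*q) = 2*q)
(479 + o(-1/(-21), 12))*K = (479 + 2*(-1/(-21)))*210 = (479 + 2*(-1*(-1/21)))*210 = (479 + 2*(1/21))*210 = (479 + 2/21)*210 = (10061/21)*210 = 100610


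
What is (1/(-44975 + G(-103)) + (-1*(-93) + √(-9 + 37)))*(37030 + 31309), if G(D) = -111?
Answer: 286545221983/45086 + 136678*√7 ≈ 6.7171e+6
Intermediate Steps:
(1/(-44975 + G(-103)) + (-1*(-93) + √(-9 + 37)))*(37030 + 31309) = (1/(-44975 - 111) + (-1*(-93) + √(-9 + 37)))*(37030 + 31309) = (1/(-45086) + (93 + √28))*68339 = (-1/45086 + (93 + 2*√7))*68339 = (4192997/45086 + 2*√7)*68339 = 286545221983/45086 + 136678*√7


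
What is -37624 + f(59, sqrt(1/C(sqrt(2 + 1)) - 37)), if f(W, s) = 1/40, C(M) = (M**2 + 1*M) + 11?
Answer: -1504959/40 ≈ -37624.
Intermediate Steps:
C(M) = 11 + M + M**2 (C(M) = (M**2 + M) + 11 = (M + M**2) + 11 = 11 + M + M**2)
f(W, s) = 1/40
-37624 + f(59, sqrt(1/C(sqrt(2 + 1)) - 37)) = -37624 + 1/40 = -1504959/40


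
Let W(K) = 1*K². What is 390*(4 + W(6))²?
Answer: 624000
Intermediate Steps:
W(K) = K²
390*(4 + W(6))² = 390*(4 + 6²)² = 390*(4 + 36)² = 390*40² = 390*1600 = 624000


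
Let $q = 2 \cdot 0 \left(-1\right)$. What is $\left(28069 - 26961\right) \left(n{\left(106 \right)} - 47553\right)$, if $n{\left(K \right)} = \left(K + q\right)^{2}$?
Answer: $-40239236$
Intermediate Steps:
$q = 0$ ($q = 0 \left(-1\right) = 0$)
$n{\left(K \right)} = K^{2}$ ($n{\left(K \right)} = \left(K + 0\right)^{2} = K^{2}$)
$\left(28069 - 26961\right) \left(n{\left(106 \right)} - 47553\right) = \left(28069 - 26961\right) \left(106^{2} - 47553\right) = 1108 \left(11236 - 47553\right) = 1108 \left(-36317\right) = -40239236$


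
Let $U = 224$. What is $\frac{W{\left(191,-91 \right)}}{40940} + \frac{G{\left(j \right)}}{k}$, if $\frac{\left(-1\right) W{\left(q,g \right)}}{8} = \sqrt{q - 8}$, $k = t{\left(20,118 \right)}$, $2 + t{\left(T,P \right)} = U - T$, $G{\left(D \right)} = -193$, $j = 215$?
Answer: $- \frac{193}{202} - \frac{2 \sqrt{183}}{10235} \approx -0.95809$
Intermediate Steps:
$t{\left(T,P \right)} = 222 - T$ ($t{\left(T,P \right)} = -2 - \left(-224 + T\right) = 222 - T$)
$k = 202$ ($k = 222 - 20 = 202$)
$W{\left(q,g \right)} = - 8 \sqrt{-8 + q}$ ($W{\left(q,g \right)} = - 8 \sqrt{q - 8} = - 8 \sqrt{-8 + q}$)
$\frac{W{\left(191,-91 \right)}}{40940} + \frac{G{\left(j \right)}}{k} = \frac{\left(-8\right) \sqrt{-8 + 191}}{40940} - \frac{193}{202} = - 8 \sqrt{183} \cdot \frac{1}{40940} - \frac{193}{202} = - \frac{2 \sqrt{183}}{10235} - \frac{193}{202} = - \frac{193}{202} - \frac{2 \sqrt{183}}{10235}$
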